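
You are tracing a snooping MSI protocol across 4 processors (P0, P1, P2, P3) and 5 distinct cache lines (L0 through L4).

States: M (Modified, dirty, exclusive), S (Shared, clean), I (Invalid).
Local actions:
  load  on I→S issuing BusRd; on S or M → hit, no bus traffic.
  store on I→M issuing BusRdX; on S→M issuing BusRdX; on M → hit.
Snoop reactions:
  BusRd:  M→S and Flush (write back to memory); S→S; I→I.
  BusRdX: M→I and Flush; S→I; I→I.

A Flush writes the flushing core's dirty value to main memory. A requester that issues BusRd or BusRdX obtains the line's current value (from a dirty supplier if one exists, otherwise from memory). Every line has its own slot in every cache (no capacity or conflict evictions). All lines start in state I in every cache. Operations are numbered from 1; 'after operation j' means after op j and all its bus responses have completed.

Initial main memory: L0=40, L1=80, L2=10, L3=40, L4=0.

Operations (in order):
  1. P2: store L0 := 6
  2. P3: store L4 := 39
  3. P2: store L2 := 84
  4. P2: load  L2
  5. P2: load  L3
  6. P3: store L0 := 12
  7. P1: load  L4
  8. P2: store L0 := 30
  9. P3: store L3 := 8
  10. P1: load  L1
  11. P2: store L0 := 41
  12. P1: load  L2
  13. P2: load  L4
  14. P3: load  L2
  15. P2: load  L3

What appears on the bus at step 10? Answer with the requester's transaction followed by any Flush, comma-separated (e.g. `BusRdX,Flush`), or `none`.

bus = BusRd

step 1: P2: store L0 := 6  ⟶  IIMI  (L0)  txn=BusRdX  M[L0]=40
step 2: P3: store L4 := 39  ⟶  IIIM  (L4)  txn=BusRdX  M[L4]=0
step 3: P2: store L2 := 84  ⟶  IIMI  (L2)  txn=BusRdX  M[L2]=10
step 4: P2: load  L2  ⟶  IIMI  (L2)  txn=∅  M[L2]=10
step 5: P2: load  L3  ⟶  IISI  (L3)  txn=BusRd  M[L3]=40
step 6: P3: store L0 := 12  ⟶  IIIM  (L0)  txn=BusRdX+Flush  M[L0]=6
step 7: P1: load  L4  ⟶  ISIS  (L4)  txn=BusRd+Flush  M[L4]=39
step 8: P2: store L0 := 30  ⟶  IIMI  (L0)  txn=BusRdX+Flush  M[L0]=12
step 9: P3: store L3 := 8  ⟶  IIIM  (L3)  txn=BusRdX  M[L3]=40
step 10: P1: load  L1  ⟶  ISII  (L1)  txn=BusRd  M[L1]=80
step 11: P2: store L0 := 41  ⟶  IIMI  (L0)  txn=∅  M[L0]=12
step 12: P1: load  L2  ⟶  ISSI  (L2)  txn=BusRd+Flush  M[L2]=84
step 13: P2: load  L4  ⟶  ISSS  (L4)  txn=BusRd  M[L4]=39
step 14: P3: load  L2  ⟶  ISSS  (L2)  txn=BusRd  M[L2]=84
step 15: P2: load  L3  ⟶  IISS  (L3)  txn=BusRd+Flush  M[L3]=8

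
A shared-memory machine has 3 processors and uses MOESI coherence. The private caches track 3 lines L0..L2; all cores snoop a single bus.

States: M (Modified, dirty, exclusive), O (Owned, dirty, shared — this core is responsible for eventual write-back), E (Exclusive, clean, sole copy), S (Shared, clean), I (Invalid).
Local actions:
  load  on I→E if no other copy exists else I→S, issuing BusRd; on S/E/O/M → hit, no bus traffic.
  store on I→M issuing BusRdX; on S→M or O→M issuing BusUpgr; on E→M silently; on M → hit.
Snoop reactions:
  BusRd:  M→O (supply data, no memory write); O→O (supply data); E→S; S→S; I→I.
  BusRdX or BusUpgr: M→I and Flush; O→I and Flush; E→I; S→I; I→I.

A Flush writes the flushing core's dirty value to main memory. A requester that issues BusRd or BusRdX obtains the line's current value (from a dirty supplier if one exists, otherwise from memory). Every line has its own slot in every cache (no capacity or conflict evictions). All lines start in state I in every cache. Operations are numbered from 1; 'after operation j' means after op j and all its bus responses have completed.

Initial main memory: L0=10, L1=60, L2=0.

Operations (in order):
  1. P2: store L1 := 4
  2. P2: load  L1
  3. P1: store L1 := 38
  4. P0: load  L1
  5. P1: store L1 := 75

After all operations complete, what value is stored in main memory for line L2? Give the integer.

  op1 P2: store L1 := 4 → I/I/M on L1; bus BusRdX; mem=60
  op2 P2: load  L1 → I/I/M on L1; bus (none); mem=60
  op3 P1: store L1 := 38 → I/M/I on L1; bus BusRdX Flush; mem=4
  op4 P0: load  L1 → S/O/I on L1; bus BusRd; mem=4
  op5 P1: store L1 := 75 → I/M/I on L1; bus BusUpgr; mem=4

memory[L2] = 0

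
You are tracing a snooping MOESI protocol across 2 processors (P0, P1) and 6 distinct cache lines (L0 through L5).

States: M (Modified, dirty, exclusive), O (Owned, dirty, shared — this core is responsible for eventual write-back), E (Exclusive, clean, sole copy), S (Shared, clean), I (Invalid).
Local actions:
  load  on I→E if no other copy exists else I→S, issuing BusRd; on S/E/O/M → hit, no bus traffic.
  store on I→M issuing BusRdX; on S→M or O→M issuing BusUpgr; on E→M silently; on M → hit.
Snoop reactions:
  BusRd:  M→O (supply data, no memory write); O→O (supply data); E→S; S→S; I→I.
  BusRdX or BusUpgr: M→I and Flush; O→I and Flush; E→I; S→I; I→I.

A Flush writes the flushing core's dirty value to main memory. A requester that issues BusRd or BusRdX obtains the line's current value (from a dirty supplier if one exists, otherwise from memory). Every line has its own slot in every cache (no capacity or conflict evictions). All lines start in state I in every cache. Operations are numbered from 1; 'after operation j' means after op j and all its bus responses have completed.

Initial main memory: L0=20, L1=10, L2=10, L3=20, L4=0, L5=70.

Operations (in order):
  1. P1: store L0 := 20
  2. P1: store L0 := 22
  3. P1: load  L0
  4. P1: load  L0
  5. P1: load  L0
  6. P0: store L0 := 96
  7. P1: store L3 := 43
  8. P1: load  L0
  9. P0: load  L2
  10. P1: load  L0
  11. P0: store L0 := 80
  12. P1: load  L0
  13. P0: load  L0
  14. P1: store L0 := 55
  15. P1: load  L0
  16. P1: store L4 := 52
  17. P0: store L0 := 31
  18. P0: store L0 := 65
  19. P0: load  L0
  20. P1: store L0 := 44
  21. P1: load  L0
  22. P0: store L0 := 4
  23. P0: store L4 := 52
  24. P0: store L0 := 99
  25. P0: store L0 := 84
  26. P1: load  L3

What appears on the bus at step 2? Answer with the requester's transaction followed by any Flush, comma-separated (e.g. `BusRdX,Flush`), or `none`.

[1] P1: store L0 := 20 | P0:I, P1:M(20) | bus: BusRdX
[2] P1: store L0 := 22 | P0:I, P1:M(22) | bus: none
[3] P1: load  L0 | P0:I, P1:M(22) | bus: none
[4] P1: load  L0 | P0:I, P1:M(22) | bus: none
[5] P1: load  L0 | P0:I, P1:M(22) | bus: none
[6] P0: store L0 := 96 | P0:M(96), P1:I | bus: BusRdX,Flush
[7] P1: store L3 := 43 | P0:I, P1:M(43) | bus: BusRdX
[8] P1: load  L0 | P0:O(96), P1:S(96) | bus: BusRd
[9] P0: load  L2 | P0:E(10), P1:I | bus: BusRd
[10] P1: load  L0 | P0:O(96), P1:S(96) | bus: none
[11] P0: store L0 := 80 | P0:M(80), P1:I | bus: BusUpgr
[12] P1: load  L0 | P0:O(80), P1:S(80) | bus: BusRd
[13] P0: load  L0 | P0:O(80), P1:S(80) | bus: none
[14] P1: store L0 := 55 | P0:I, P1:M(55) | bus: BusUpgr,Flush
[15] P1: load  L0 | P0:I, P1:M(55) | bus: none
[16] P1: store L4 := 52 | P0:I, P1:M(52) | bus: BusRdX
[17] P0: store L0 := 31 | P0:M(31), P1:I | bus: BusRdX,Flush
[18] P0: store L0 := 65 | P0:M(65), P1:I | bus: none
[19] P0: load  L0 | P0:M(65), P1:I | bus: none
[20] P1: store L0 := 44 | P0:I, P1:M(44) | bus: BusRdX,Flush
[21] P1: load  L0 | P0:I, P1:M(44) | bus: none
[22] P0: store L0 := 4 | P0:M(4), P1:I | bus: BusRdX,Flush
[23] P0: store L4 := 52 | P0:M(52), P1:I | bus: BusRdX,Flush
[24] P0: store L0 := 99 | P0:M(99), P1:I | bus: none
[25] P0: store L0 := 84 | P0:M(84), P1:I | bus: none
[26] P1: load  L3 | P0:I, P1:M(43) | bus: none

bus = none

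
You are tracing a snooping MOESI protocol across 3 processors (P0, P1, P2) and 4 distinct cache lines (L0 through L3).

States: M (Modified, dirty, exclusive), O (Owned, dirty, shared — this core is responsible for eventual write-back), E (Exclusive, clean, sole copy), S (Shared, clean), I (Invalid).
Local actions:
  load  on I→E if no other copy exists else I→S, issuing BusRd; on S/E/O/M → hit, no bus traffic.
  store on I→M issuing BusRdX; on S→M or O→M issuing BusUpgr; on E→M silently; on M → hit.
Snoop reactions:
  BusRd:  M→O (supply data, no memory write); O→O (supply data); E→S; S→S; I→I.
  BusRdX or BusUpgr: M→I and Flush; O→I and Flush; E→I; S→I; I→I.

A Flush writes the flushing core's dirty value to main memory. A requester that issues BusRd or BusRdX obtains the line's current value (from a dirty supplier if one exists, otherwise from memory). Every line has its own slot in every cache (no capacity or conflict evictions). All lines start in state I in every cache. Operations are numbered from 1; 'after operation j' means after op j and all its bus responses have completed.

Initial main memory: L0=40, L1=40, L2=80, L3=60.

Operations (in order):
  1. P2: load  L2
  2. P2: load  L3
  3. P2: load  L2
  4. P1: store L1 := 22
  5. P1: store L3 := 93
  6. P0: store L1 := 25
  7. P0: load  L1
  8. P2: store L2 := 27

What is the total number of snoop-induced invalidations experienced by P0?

[1] P2: load  L2 | P0:I, P1:I, P2:E(80) | bus: BusRd
[2] P2: load  L3 | P0:I, P1:I, P2:E(60) | bus: BusRd
[3] P2: load  L2 | P0:I, P1:I, P2:E(80) | bus: none
[4] P1: store L1 := 22 | P0:I, P1:M(22), P2:I | bus: BusRdX
[5] P1: store L3 := 93 | P0:I, P1:M(93), P2:I | bus: BusRdX
[6] P0: store L1 := 25 | P0:M(25), P1:I, P2:I | bus: BusRdX,Flush
[7] P0: load  L1 | P0:M(25), P1:I, P2:I | bus: none
[8] P2: store L2 := 27 | P0:I, P1:I, P2:M(27) | bus: none

invalidations = 0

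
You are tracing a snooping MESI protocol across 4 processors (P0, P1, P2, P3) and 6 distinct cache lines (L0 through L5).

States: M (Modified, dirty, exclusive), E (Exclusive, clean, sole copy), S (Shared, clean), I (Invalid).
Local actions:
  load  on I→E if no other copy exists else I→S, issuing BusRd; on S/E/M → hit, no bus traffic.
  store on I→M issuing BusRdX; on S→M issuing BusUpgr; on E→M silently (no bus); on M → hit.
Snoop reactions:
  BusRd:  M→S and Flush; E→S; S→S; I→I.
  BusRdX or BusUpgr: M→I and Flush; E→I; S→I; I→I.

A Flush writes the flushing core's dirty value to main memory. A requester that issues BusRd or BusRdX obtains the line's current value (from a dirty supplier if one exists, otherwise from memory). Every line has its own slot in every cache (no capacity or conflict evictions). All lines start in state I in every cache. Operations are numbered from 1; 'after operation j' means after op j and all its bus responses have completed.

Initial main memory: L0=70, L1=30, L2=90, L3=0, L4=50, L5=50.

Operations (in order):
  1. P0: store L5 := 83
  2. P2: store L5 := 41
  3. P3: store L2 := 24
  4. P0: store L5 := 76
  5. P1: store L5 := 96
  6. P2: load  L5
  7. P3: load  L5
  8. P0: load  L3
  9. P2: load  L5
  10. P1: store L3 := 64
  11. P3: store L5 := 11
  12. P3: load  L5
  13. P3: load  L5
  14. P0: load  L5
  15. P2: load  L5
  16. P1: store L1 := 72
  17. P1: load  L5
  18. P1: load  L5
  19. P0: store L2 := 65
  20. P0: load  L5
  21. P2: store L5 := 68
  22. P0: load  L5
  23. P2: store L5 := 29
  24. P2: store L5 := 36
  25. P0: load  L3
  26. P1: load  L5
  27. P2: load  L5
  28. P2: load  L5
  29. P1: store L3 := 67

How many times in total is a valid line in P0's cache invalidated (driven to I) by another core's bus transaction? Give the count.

[1] P0: store L5 := 83 | P0:M(83), P1:I, P2:I, P3:I | bus: BusRdX
[2] P2: store L5 := 41 | P0:I, P1:I, P2:M(41), P3:I | bus: BusRdX,Flush
[3] P3: store L2 := 24 | P0:I, P1:I, P2:I, P3:M(24) | bus: BusRdX
[4] P0: store L5 := 76 | P0:M(76), P1:I, P2:I, P3:I | bus: BusRdX,Flush
[5] P1: store L5 := 96 | P0:I, P1:M(96), P2:I, P3:I | bus: BusRdX,Flush
[6] P2: load  L5 | P0:I, P1:S(96), P2:S(96), P3:I | bus: BusRd,Flush
[7] P3: load  L5 | P0:I, P1:S(96), P2:S(96), P3:S(96) | bus: BusRd
[8] P0: load  L3 | P0:E(0), P1:I, P2:I, P3:I | bus: BusRd
[9] P2: load  L5 | P0:I, P1:S(96), P2:S(96), P3:S(96) | bus: none
[10] P1: store L3 := 64 | P0:I, P1:M(64), P2:I, P3:I | bus: BusRdX
[11] P3: store L5 := 11 | P0:I, P1:I, P2:I, P3:M(11) | bus: BusUpgr
[12] P3: load  L5 | P0:I, P1:I, P2:I, P3:M(11) | bus: none
[13] P3: load  L5 | P0:I, P1:I, P2:I, P3:M(11) | bus: none
[14] P0: load  L5 | P0:S(11), P1:I, P2:I, P3:S(11) | bus: BusRd,Flush
[15] P2: load  L5 | P0:S(11), P1:I, P2:S(11), P3:S(11) | bus: BusRd
[16] P1: store L1 := 72 | P0:I, P1:M(72), P2:I, P3:I | bus: BusRdX
[17] P1: load  L5 | P0:S(11), P1:S(11), P2:S(11), P3:S(11) | bus: BusRd
[18] P1: load  L5 | P0:S(11), P1:S(11), P2:S(11), P3:S(11) | bus: none
[19] P0: store L2 := 65 | P0:M(65), P1:I, P2:I, P3:I | bus: BusRdX,Flush
[20] P0: load  L5 | P0:S(11), P1:S(11), P2:S(11), P3:S(11) | bus: none
[21] P2: store L5 := 68 | P0:I, P1:I, P2:M(68), P3:I | bus: BusUpgr
[22] P0: load  L5 | P0:S(68), P1:I, P2:S(68), P3:I | bus: BusRd,Flush
[23] P2: store L5 := 29 | P0:I, P1:I, P2:M(29), P3:I | bus: BusUpgr
[24] P2: store L5 := 36 | P0:I, P1:I, P2:M(36), P3:I | bus: none
[25] P0: load  L3 | P0:S(64), P1:S(64), P2:I, P3:I | bus: BusRd,Flush
[26] P1: load  L5 | P0:I, P1:S(36), P2:S(36), P3:I | bus: BusRd,Flush
[27] P2: load  L5 | P0:I, P1:S(36), P2:S(36), P3:I | bus: none
[28] P2: load  L5 | P0:I, P1:S(36), P2:S(36), P3:I | bus: none
[29] P1: store L3 := 67 | P0:I, P1:M(67), P2:I, P3:I | bus: BusUpgr

invalidations = 6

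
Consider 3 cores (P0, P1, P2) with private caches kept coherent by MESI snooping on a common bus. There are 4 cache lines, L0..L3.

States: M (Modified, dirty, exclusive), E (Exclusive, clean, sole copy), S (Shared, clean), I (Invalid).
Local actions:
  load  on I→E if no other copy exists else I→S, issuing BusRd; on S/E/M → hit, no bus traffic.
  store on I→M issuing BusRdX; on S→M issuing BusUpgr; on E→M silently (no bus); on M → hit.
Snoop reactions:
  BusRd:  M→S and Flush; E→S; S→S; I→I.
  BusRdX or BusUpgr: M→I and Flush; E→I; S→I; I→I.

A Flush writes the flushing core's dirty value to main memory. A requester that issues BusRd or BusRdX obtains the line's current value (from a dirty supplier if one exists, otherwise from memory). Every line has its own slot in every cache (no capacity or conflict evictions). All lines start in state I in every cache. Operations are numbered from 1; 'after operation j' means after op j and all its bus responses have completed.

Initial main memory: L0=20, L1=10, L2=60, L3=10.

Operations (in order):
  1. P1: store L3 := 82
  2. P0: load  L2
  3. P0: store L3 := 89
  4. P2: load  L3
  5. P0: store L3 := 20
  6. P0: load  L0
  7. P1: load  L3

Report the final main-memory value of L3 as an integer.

  op1 P1: store L3 := 82 → I/M/I on L3; bus BusRdX; mem=10
  op2 P0: load  L2 → E/I/I on L2; bus BusRd; mem=60
  op3 P0: store L3 := 89 → M/I/I on L3; bus BusRdX Flush; mem=82
  op4 P2: load  L3 → S/I/S on L3; bus BusRd Flush; mem=89
  op5 P0: store L3 := 20 → M/I/I on L3; bus BusUpgr; mem=89
  op6 P0: load  L0 → E/I/I on L0; bus BusRd; mem=20
  op7 P1: load  L3 → S/S/I on L3; bus BusRd Flush; mem=20

memory[L3] = 20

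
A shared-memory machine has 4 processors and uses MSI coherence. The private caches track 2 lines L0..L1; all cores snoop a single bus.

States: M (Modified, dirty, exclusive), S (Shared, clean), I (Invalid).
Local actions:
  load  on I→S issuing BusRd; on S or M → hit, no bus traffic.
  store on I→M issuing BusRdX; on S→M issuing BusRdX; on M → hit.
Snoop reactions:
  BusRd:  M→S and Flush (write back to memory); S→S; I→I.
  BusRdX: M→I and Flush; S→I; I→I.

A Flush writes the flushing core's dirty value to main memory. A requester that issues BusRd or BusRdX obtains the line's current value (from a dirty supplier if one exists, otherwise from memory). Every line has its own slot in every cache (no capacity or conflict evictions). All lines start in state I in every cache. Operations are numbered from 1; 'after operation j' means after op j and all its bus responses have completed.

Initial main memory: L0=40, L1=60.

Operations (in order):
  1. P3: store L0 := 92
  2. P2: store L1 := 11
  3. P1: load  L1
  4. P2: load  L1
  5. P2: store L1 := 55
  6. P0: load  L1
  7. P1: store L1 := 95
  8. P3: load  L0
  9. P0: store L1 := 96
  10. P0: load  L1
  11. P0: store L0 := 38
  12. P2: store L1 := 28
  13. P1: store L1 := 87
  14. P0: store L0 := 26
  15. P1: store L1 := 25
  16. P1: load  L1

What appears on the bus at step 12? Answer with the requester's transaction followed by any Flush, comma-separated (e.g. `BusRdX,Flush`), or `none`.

[1] P3: store L0 := 92 | P0:I, P1:I, P2:I, P3:M(92) | bus: BusRdX
[2] P2: store L1 := 11 | P0:I, P1:I, P2:M(11), P3:I | bus: BusRdX
[3] P1: load  L1 | P0:I, P1:S(11), P2:S(11), P3:I | bus: BusRd,Flush
[4] P2: load  L1 | P0:I, P1:S(11), P2:S(11), P3:I | bus: none
[5] P2: store L1 := 55 | P0:I, P1:I, P2:M(55), P3:I | bus: BusRdX
[6] P0: load  L1 | P0:S(55), P1:I, P2:S(55), P3:I | bus: BusRd,Flush
[7] P1: store L1 := 95 | P0:I, P1:M(95), P2:I, P3:I | bus: BusRdX
[8] P3: load  L0 | P0:I, P1:I, P2:I, P3:M(92) | bus: none
[9] P0: store L1 := 96 | P0:M(96), P1:I, P2:I, P3:I | bus: BusRdX,Flush
[10] P0: load  L1 | P0:M(96), P1:I, P2:I, P3:I | bus: none
[11] P0: store L0 := 38 | P0:M(38), P1:I, P2:I, P3:I | bus: BusRdX,Flush
[12] P2: store L1 := 28 | P0:I, P1:I, P2:M(28), P3:I | bus: BusRdX,Flush
[13] P1: store L1 := 87 | P0:I, P1:M(87), P2:I, P3:I | bus: BusRdX,Flush
[14] P0: store L0 := 26 | P0:M(26), P1:I, P2:I, P3:I | bus: none
[15] P1: store L1 := 25 | P0:I, P1:M(25), P2:I, P3:I | bus: none
[16] P1: load  L1 | P0:I, P1:M(25), P2:I, P3:I | bus: none

bus = BusRdX,Flush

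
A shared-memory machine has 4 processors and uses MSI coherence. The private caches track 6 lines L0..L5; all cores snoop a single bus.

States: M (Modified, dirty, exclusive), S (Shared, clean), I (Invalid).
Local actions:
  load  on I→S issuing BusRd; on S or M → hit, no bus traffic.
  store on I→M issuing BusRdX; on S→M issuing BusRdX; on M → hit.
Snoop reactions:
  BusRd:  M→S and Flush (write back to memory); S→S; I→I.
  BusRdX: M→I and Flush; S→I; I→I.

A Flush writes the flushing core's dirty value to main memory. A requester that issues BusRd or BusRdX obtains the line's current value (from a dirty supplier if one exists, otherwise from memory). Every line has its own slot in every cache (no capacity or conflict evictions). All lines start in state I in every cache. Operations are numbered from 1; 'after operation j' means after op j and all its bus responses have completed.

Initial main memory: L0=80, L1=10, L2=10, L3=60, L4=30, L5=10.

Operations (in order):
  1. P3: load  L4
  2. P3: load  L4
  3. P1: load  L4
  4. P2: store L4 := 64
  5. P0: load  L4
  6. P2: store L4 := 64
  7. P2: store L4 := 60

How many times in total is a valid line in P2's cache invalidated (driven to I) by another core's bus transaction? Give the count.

invalidations = 0

step 1: P3: load  L4  ⟶  IIIS  (L4)  txn=BusRd  M[L4]=30
step 2: P3: load  L4  ⟶  IIIS  (L4)  txn=∅  M[L4]=30
step 3: P1: load  L4  ⟶  ISIS  (L4)  txn=BusRd  M[L4]=30
step 4: P2: store L4 := 64  ⟶  IIMI  (L4)  txn=BusRdX  M[L4]=30
step 5: P0: load  L4  ⟶  SISI  (L4)  txn=BusRd+Flush  M[L4]=64
step 6: P2: store L4 := 64  ⟶  IIMI  (L4)  txn=BusRdX  M[L4]=64
step 7: P2: store L4 := 60  ⟶  IIMI  (L4)  txn=∅  M[L4]=64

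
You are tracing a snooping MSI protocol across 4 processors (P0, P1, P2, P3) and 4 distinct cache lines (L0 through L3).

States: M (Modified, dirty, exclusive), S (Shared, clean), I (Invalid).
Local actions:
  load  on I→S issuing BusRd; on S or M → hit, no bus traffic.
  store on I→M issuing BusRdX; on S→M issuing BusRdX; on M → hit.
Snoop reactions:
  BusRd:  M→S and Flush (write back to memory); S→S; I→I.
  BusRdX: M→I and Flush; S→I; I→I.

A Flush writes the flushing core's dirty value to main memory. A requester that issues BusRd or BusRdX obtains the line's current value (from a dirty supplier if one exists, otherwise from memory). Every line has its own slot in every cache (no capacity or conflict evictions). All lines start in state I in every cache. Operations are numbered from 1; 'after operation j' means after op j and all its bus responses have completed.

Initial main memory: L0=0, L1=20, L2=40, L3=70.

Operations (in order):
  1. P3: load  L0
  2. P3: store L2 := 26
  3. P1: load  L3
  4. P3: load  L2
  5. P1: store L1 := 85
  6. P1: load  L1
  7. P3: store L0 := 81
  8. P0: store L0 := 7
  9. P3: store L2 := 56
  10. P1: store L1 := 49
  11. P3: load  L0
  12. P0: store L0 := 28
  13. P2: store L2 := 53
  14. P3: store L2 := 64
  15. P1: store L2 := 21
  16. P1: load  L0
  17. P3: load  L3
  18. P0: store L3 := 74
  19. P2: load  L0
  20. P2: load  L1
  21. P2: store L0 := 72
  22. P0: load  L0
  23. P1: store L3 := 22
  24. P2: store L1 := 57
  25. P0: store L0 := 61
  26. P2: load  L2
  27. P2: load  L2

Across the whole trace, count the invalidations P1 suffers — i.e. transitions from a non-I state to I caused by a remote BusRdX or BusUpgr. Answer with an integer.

invalidations = 3

  op1 P3: load  L0 → I/I/I/S on L0; bus BusRd; mem=0
  op2 P3: store L2 := 26 → I/I/I/M on L2; bus BusRdX; mem=40
  op3 P1: load  L3 → I/S/I/I on L3; bus BusRd; mem=70
  op4 P3: load  L2 → I/I/I/M on L2; bus (none); mem=40
  op5 P1: store L1 := 85 → I/M/I/I on L1; bus BusRdX; mem=20
  op6 P1: load  L1 → I/M/I/I on L1; bus (none); mem=20
  op7 P3: store L0 := 81 → I/I/I/M on L0; bus BusRdX; mem=0
  op8 P0: store L0 := 7 → M/I/I/I on L0; bus BusRdX Flush; mem=81
  op9 P3: store L2 := 56 → I/I/I/M on L2; bus (none); mem=40
  op10 P1: store L1 := 49 → I/M/I/I on L1; bus (none); mem=20
  op11 P3: load  L0 → S/I/I/S on L0; bus BusRd Flush; mem=7
  op12 P0: store L0 := 28 → M/I/I/I on L0; bus BusRdX; mem=7
  op13 P2: store L2 := 53 → I/I/M/I on L2; bus BusRdX Flush; mem=56
  op14 P3: store L2 := 64 → I/I/I/M on L2; bus BusRdX Flush; mem=53
  op15 P1: store L2 := 21 → I/M/I/I on L2; bus BusRdX Flush; mem=64
  op16 P1: load  L0 → S/S/I/I on L0; bus BusRd Flush; mem=28
  op17 P3: load  L3 → I/S/I/S on L3; bus BusRd; mem=70
  op18 P0: store L3 := 74 → M/I/I/I on L3; bus BusRdX; mem=70
  op19 P2: load  L0 → S/S/S/I on L0; bus BusRd; mem=28
  op20 P2: load  L1 → I/S/S/I on L1; bus BusRd Flush; mem=49
  op21 P2: store L0 := 72 → I/I/M/I on L0; bus BusRdX; mem=28
  op22 P0: load  L0 → S/I/S/I on L0; bus BusRd Flush; mem=72
  op23 P1: store L3 := 22 → I/M/I/I on L3; bus BusRdX Flush; mem=74
  op24 P2: store L1 := 57 → I/I/M/I on L1; bus BusRdX; mem=49
  op25 P0: store L0 := 61 → M/I/I/I on L0; bus BusRdX; mem=72
  op26 P2: load  L2 → I/S/S/I on L2; bus BusRd Flush; mem=21
  op27 P2: load  L2 → I/S/S/I on L2; bus (none); mem=21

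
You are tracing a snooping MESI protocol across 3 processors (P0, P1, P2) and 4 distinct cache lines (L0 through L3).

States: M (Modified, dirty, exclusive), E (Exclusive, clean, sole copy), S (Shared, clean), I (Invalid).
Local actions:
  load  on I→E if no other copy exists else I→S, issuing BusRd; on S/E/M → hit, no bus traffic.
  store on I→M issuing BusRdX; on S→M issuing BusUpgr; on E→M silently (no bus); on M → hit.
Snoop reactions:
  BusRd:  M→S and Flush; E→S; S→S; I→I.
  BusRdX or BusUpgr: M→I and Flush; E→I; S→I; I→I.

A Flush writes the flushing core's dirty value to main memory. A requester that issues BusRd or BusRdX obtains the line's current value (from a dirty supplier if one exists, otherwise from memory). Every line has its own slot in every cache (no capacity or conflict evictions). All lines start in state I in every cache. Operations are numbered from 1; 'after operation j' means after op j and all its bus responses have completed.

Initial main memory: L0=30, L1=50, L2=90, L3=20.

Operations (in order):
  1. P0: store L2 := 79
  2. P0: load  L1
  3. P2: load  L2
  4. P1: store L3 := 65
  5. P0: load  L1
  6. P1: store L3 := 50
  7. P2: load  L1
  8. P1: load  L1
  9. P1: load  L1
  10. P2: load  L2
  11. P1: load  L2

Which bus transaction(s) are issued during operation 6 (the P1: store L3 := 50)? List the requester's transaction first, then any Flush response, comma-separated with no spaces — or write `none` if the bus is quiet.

bus = none

  op1 P0: store L2 := 79 → M/I/I on L2; bus BusRdX; mem=90
  op2 P0: load  L1 → E/I/I on L1; bus BusRd; mem=50
  op3 P2: load  L2 → S/I/S on L2; bus BusRd Flush; mem=79
  op4 P1: store L3 := 65 → I/M/I on L3; bus BusRdX; mem=20
  op5 P0: load  L1 → E/I/I on L1; bus (none); mem=50
  op6 P1: store L3 := 50 → I/M/I on L3; bus (none); mem=20
  op7 P2: load  L1 → S/I/S on L1; bus BusRd; mem=50
  op8 P1: load  L1 → S/S/S on L1; bus BusRd; mem=50
  op9 P1: load  L1 → S/S/S on L1; bus (none); mem=50
  op10 P2: load  L2 → S/I/S on L2; bus (none); mem=79
  op11 P1: load  L2 → S/S/S on L2; bus BusRd; mem=79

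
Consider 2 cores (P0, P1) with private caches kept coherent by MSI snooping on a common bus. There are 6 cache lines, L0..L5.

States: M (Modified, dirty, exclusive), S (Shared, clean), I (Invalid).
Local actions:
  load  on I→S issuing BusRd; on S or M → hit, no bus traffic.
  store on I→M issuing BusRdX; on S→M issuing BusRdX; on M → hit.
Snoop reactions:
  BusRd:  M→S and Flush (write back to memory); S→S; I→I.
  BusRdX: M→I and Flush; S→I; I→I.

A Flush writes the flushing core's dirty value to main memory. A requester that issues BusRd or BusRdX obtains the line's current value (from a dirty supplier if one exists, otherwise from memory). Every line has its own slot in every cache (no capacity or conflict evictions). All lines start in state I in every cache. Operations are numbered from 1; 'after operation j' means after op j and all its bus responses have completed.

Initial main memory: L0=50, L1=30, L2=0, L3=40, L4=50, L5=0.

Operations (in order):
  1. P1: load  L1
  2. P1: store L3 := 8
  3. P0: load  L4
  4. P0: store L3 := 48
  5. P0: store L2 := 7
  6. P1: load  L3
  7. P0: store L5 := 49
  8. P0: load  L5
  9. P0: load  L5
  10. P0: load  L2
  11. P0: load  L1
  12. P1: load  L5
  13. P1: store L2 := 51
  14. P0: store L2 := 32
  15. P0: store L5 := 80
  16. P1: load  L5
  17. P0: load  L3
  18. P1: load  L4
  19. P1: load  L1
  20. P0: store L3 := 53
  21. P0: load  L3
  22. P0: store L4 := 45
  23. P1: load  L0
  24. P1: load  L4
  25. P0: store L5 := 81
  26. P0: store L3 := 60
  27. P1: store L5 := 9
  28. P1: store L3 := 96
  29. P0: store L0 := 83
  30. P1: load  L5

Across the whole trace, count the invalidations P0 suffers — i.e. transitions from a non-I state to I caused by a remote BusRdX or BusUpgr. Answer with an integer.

  op1 P1: load  L1 → I/S on L1; bus BusRd; mem=30
  op2 P1: store L3 := 8 → I/M on L3; bus BusRdX; mem=40
  op3 P0: load  L4 → S/I on L4; bus BusRd; mem=50
  op4 P0: store L3 := 48 → M/I on L3; bus BusRdX Flush; mem=8
  op5 P0: store L2 := 7 → M/I on L2; bus BusRdX; mem=0
  op6 P1: load  L3 → S/S on L3; bus BusRd Flush; mem=48
  op7 P0: store L5 := 49 → M/I on L5; bus BusRdX; mem=0
  op8 P0: load  L5 → M/I on L5; bus (none); mem=0
  op9 P0: load  L5 → M/I on L5; bus (none); mem=0
  op10 P0: load  L2 → M/I on L2; bus (none); mem=0
  op11 P0: load  L1 → S/S on L1; bus BusRd; mem=30
  op12 P1: load  L5 → S/S on L5; bus BusRd Flush; mem=49
  op13 P1: store L2 := 51 → I/M on L2; bus BusRdX Flush; mem=7
  op14 P0: store L2 := 32 → M/I on L2; bus BusRdX Flush; mem=51
  op15 P0: store L5 := 80 → M/I on L5; bus BusRdX; mem=49
  op16 P1: load  L5 → S/S on L5; bus BusRd Flush; mem=80
  op17 P0: load  L3 → S/S on L3; bus (none); mem=48
  op18 P1: load  L4 → S/S on L4; bus BusRd; mem=50
  op19 P1: load  L1 → S/S on L1; bus (none); mem=30
  op20 P0: store L3 := 53 → M/I on L3; bus BusRdX; mem=48
  op21 P0: load  L3 → M/I on L3; bus (none); mem=48
  op22 P0: store L4 := 45 → M/I on L4; bus BusRdX; mem=50
  op23 P1: load  L0 → I/S on L0; bus BusRd; mem=50
  op24 P1: load  L4 → S/S on L4; bus BusRd Flush; mem=45
  op25 P0: store L5 := 81 → M/I on L5; bus BusRdX; mem=80
  op26 P0: store L3 := 60 → M/I on L3; bus (none); mem=48
  op27 P1: store L5 := 9 → I/M on L5; bus BusRdX Flush; mem=81
  op28 P1: store L3 := 96 → I/M on L3; bus BusRdX Flush; mem=60
  op29 P0: store L0 := 83 → M/I on L0; bus BusRdX; mem=50
  op30 P1: load  L5 → I/M on L5; bus (none); mem=81

invalidations = 3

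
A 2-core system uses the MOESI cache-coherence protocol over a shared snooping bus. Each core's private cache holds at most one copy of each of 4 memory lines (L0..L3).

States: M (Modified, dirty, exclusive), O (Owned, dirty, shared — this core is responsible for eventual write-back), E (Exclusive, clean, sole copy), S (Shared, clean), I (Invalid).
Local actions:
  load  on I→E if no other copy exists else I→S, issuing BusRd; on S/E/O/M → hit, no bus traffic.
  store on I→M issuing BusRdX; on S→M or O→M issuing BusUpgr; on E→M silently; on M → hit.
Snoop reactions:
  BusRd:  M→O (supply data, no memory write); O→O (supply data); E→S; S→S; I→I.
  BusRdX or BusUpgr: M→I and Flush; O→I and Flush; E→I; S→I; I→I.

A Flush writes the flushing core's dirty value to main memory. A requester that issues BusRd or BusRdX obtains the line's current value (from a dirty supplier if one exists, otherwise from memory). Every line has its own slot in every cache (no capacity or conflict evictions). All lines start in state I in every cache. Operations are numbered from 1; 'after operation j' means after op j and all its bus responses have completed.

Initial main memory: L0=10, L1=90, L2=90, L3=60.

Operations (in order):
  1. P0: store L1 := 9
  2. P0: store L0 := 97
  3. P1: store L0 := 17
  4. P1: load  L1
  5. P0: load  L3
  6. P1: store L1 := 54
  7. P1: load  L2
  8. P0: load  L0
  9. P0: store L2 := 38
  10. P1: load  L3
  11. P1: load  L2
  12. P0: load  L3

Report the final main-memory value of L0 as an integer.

memory[L0] = 97

[1] P0: store L1 := 9 | P0:M(9), P1:I | bus: BusRdX
[2] P0: store L0 := 97 | P0:M(97), P1:I | bus: BusRdX
[3] P1: store L0 := 17 | P0:I, P1:M(17) | bus: BusRdX,Flush
[4] P1: load  L1 | P0:O(9), P1:S(9) | bus: BusRd
[5] P0: load  L3 | P0:E(60), P1:I | bus: BusRd
[6] P1: store L1 := 54 | P0:I, P1:M(54) | bus: BusUpgr,Flush
[7] P1: load  L2 | P0:I, P1:E(90) | bus: BusRd
[8] P0: load  L0 | P0:S(17), P1:O(17) | bus: BusRd
[9] P0: store L2 := 38 | P0:M(38), P1:I | bus: BusRdX
[10] P1: load  L3 | P0:S(60), P1:S(60) | bus: BusRd
[11] P1: load  L2 | P0:O(38), P1:S(38) | bus: BusRd
[12] P0: load  L3 | P0:S(60), P1:S(60) | bus: none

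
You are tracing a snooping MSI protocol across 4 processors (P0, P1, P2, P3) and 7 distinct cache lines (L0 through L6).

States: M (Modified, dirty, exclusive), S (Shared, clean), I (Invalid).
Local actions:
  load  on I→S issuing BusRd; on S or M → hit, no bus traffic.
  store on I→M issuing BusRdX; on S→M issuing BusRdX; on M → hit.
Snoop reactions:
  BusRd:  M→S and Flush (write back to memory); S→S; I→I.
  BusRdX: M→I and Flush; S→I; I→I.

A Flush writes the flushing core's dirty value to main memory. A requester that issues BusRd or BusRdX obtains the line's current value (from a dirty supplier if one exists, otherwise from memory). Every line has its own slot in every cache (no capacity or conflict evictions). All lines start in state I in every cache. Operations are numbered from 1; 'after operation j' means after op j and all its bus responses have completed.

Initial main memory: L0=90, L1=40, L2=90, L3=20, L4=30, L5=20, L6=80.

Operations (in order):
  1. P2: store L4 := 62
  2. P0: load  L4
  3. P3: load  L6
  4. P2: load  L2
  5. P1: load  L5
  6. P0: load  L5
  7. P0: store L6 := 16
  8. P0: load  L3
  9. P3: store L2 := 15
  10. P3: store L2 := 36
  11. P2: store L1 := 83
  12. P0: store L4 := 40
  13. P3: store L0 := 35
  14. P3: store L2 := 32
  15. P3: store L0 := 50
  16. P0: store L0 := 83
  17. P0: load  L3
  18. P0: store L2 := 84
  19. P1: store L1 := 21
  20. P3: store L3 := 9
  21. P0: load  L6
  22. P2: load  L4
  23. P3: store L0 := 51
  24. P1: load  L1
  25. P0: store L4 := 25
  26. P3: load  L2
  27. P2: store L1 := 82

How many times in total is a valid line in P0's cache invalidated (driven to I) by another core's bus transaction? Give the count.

invalidations = 2

1. P2: store L4 := 62  bus=[BusRdX]  L4: P0=I P1=I P2=M P3=I  mem[L4]=30
2. P0: load  L4  bus=[BusRd,Flush]  L4: P0=S P1=I P2=S P3=I  mem[L4]=62
3. P3: load  L6  bus=[BusRd]  L6: P0=I P1=I P2=I P3=S  mem[L6]=80
4. P2: load  L2  bus=[BusRd]  L2: P0=I P1=I P2=S P3=I  mem[L2]=90
5. P1: load  L5  bus=[BusRd]  L5: P0=I P1=S P2=I P3=I  mem[L5]=20
6. P0: load  L5  bus=[BusRd]  L5: P0=S P1=S P2=I P3=I  mem[L5]=20
7. P0: store L6 := 16  bus=[BusRdX]  L6: P0=M P1=I P2=I P3=I  mem[L6]=80
8. P0: load  L3  bus=[BusRd]  L3: P0=S P1=I P2=I P3=I  mem[L3]=20
9. P3: store L2 := 15  bus=[BusRdX]  L2: P0=I P1=I P2=I P3=M  mem[L2]=90
10. P3: store L2 := 36  bus=[-]  L2: P0=I P1=I P2=I P3=M  mem[L2]=90
11. P2: store L1 := 83  bus=[BusRdX]  L1: P0=I P1=I P2=M P3=I  mem[L1]=40
12. P0: store L4 := 40  bus=[BusRdX]  L4: P0=M P1=I P2=I P3=I  mem[L4]=62
13. P3: store L0 := 35  bus=[BusRdX]  L0: P0=I P1=I P2=I P3=M  mem[L0]=90
14. P3: store L2 := 32  bus=[-]  L2: P0=I P1=I P2=I P3=M  mem[L2]=90
15. P3: store L0 := 50  bus=[-]  L0: P0=I P1=I P2=I P3=M  mem[L0]=90
16. P0: store L0 := 83  bus=[BusRdX,Flush]  L0: P0=M P1=I P2=I P3=I  mem[L0]=50
17. P0: load  L3  bus=[-]  L3: P0=S P1=I P2=I P3=I  mem[L3]=20
18. P0: store L2 := 84  bus=[BusRdX,Flush]  L2: P0=M P1=I P2=I P3=I  mem[L2]=32
19. P1: store L1 := 21  bus=[BusRdX,Flush]  L1: P0=I P1=M P2=I P3=I  mem[L1]=83
20. P3: store L3 := 9  bus=[BusRdX]  L3: P0=I P1=I P2=I P3=M  mem[L3]=20
21. P0: load  L6  bus=[-]  L6: P0=M P1=I P2=I P3=I  mem[L6]=80
22. P2: load  L4  bus=[BusRd,Flush]  L4: P0=S P1=I P2=S P3=I  mem[L4]=40
23. P3: store L0 := 51  bus=[BusRdX,Flush]  L0: P0=I P1=I P2=I P3=M  mem[L0]=83
24. P1: load  L1  bus=[-]  L1: P0=I P1=M P2=I P3=I  mem[L1]=83
25. P0: store L4 := 25  bus=[BusRdX]  L4: P0=M P1=I P2=I P3=I  mem[L4]=40
26. P3: load  L2  bus=[BusRd,Flush]  L2: P0=S P1=I P2=I P3=S  mem[L2]=84
27. P2: store L1 := 82  bus=[BusRdX,Flush]  L1: P0=I P1=I P2=M P3=I  mem[L1]=21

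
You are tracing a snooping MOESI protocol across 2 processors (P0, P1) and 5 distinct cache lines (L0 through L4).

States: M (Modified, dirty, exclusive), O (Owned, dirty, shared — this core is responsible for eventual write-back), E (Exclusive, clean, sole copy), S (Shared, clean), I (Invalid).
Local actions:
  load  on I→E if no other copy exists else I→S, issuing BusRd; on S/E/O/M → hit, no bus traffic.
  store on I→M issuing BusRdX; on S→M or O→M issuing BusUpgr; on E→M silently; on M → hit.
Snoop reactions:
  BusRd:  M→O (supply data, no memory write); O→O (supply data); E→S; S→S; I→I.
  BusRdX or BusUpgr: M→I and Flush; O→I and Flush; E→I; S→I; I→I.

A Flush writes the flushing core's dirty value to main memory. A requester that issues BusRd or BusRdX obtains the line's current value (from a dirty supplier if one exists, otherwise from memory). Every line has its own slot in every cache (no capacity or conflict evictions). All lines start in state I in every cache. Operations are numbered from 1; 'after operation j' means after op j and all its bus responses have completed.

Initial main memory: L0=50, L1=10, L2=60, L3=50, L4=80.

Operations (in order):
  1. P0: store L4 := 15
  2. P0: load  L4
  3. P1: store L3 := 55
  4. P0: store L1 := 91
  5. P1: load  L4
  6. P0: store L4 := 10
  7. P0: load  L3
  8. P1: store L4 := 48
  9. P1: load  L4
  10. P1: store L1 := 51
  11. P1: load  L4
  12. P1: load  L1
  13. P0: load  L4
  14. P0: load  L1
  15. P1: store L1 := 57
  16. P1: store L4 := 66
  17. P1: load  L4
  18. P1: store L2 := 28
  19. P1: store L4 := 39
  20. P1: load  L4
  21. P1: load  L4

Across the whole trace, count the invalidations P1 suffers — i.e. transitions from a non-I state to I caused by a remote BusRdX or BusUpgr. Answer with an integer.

step 1: P0: store L4 := 15  ⟶  MI  (L4)  txn=BusRdX  M[L4]=80
step 2: P0: load  L4  ⟶  MI  (L4)  txn=∅  M[L4]=80
step 3: P1: store L3 := 55  ⟶  IM  (L3)  txn=BusRdX  M[L3]=50
step 4: P0: store L1 := 91  ⟶  MI  (L1)  txn=BusRdX  M[L1]=10
step 5: P1: load  L4  ⟶  OS  (L4)  txn=BusRd  M[L4]=80
step 6: P0: store L4 := 10  ⟶  MI  (L4)  txn=BusUpgr  M[L4]=80
step 7: P0: load  L3  ⟶  SO  (L3)  txn=BusRd  M[L3]=50
step 8: P1: store L4 := 48  ⟶  IM  (L4)  txn=BusRdX+Flush  M[L4]=10
step 9: P1: load  L4  ⟶  IM  (L4)  txn=∅  M[L4]=10
step 10: P1: store L1 := 51  ⟶  IM  (L1)  txn=BusRdX+Flush  M[L1]=91
step 11: P1: load  L4  ⟶  IM  (L4)  txn=∅  M[L4]=10
step 12: P1: load  L1  ⟶  IM  (L1)  txn=∅  M[L1]=91
step 13: P0: load  L4  ⟶  SO  (L4)  txn=BusRd  M[L4]=10
step 14: P0: load  L1  ⟶  SO  (L1)  txn=BusRd  M[L1]=91
step 15: P1: store L1 := 57  ⟶  IM  (L1)  txn=BusUpgr  M[L1]=91
step 16: P1: store L4 := 66  ⟶  IM  (L4)  txn=BusUpgr  M[L4]=10
step 17: P1: load  L4  ⟶  IM  (L4)  txn=∅  M[L4]=10
step 18: P1: store L2 := 28  ⟶  IM  (L2)  txn=BusRdX  M[L2]=60
step 19: P1: store L4 := 39  ⟶  IM  (L4)  txn=∅  M[L4]=10
step 20: P1: load  L4  ⟶  IM  (L4)  txn=∅  M[L4]=10
step 21: P1: load  L4  ⟶  IM  (L4)  txn=∅  M[L4]=10

invalidations = 1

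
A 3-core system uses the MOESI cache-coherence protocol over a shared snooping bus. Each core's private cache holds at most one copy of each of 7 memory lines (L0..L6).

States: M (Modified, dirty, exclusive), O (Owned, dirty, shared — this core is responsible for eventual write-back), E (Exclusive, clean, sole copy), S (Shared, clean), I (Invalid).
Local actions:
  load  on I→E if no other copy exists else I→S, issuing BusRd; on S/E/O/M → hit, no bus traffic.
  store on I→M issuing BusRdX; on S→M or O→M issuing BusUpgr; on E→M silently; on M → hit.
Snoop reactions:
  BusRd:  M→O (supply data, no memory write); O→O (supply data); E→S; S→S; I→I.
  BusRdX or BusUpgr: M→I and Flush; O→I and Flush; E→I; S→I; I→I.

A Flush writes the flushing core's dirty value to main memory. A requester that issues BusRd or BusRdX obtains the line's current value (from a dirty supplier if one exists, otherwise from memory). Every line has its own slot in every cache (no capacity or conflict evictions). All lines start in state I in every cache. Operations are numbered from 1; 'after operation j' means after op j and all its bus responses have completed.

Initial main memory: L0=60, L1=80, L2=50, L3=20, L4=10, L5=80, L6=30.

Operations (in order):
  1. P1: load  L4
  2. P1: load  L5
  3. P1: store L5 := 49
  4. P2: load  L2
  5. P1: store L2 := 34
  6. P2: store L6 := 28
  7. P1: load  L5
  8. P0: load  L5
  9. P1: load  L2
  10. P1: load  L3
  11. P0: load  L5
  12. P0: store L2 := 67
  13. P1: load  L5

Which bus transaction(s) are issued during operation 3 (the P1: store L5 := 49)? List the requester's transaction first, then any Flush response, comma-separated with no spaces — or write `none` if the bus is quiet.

1. P1: load  L4  bus=[BusRd]  L4: P0=I P1=E P2=I  mem[L4]=10
2. P1: load  L5  bus=[BusRd]  L5: P0=I P1=E P2=I  mem[L5]=80
3. P1: store L5 := 49  bus=[-]  L5: P0=I P1=M P2=I  mem[L5]=80
4. P2: load  L2  bus=[BusRd]  L2: P0=I P1=I P2=E  mem[L2]=50
5. P1: store L2 := 34  bus=[BusRdX]  L2: P0=I P1=M P2=I  mem[L2]=50
6. P2: store L6 := 28  bus=[BusRdX]  L6: P0=I P1=I P2=M  mem[L6]=30
7. P1: load  L5  bus=[-]  L5: P0=I P1=M P2=I  mem[L5]=80
8. P0: load  L5  bus=[BusRd]  L5: P0=S P1=O P2=I  mem[L5]=80
9. P1: load  L2  bus=[-]  L2: P0=I P1=M P2=I  mem[L2]=50
10. P1: load  L3  bus=[BusRd]  L3: P0=I P1=E P2=I  mem[L3]=20
11. P0: load  L5  bus=[-]  L5: P0=S P1=O P2=I  mem[L5]=80
12. P0: store L2 := 67  bus=[BusRdX,Flush]  L2: P0=M P1=I P2=I  mem[L2]=34
13. P1: load  L5  bus=[-]  L5: P0=S P1=O P2=I  mem[L5]=80

bus = none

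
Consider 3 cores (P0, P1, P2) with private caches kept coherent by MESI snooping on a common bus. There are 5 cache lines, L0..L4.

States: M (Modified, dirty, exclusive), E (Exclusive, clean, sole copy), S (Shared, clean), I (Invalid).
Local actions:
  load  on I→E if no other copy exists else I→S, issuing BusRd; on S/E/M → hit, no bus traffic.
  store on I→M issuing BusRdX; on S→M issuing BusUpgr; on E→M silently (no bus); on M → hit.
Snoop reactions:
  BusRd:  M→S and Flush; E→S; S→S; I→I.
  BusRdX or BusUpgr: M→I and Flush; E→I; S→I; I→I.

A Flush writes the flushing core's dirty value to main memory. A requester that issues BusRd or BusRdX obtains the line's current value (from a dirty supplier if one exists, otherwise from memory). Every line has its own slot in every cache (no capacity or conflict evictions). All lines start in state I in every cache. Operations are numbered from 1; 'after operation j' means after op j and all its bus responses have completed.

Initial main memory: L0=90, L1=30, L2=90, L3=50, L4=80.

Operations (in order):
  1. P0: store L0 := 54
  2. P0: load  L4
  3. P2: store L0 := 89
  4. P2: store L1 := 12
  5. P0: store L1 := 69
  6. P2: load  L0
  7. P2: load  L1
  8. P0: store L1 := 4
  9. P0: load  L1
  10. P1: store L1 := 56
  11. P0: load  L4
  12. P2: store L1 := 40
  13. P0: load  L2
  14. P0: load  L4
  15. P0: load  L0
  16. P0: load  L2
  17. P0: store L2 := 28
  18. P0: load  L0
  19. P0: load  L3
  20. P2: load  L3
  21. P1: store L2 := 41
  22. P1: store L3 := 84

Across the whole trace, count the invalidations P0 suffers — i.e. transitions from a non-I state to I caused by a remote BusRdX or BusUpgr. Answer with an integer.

invalidations = 4

[1] P0: store L0 := 54 | P0:M(54), P1:I, P2:I | bus: BusRdX
[2] P0: load  L4 | P0:E(80), P1:I, P2:I | bus: BusRd
[3] P2: store L0 := 89 | P0:I, P1:I, P2:M(89) | bus: BusRdX,Flush
[4] P2: store L1 := 12 | P0:I, P1:I, P2:M(12) | bus: BusRdX
[5] P0: store L1 := 69 | P0:M(69), P1:I, P2:I | bus: BusRdX,Flush
[6] P2: load  L0 | P0:I, P1:I, P2:M(89) | bus: none
[7] P2: load  L1 | P0:S(69), P1:I, P2:S(69) | bus: BusRd,Flush
[8] P0: store L1 := 4 | P0:M(4), P1:I, P2:I | bus: BusUpgr
[9] P0: load  L1 | P0:M(4), P1:I, P2:I | bus: none
[10] P1: store L1 := 56 | P0:I, P1:M(56), P2:I | bus: BusRdX,Flush
[11] P0: load  L4 | P0:E(80), P1:I, P2:I | bus: none
[12] P2: store L1 := 40 | P0:I, P1:I, P2:M(40) | bus: BusRdX,Flush
[13] P0: load  L2 | P0:E(90), P1:I, P2:I | bus: BusRd
[14] P0: load  L4 | P0:E(80), P1:I, P2:I | bus: none
[15] P0: load  L0 | P0:S(89), P1:I, P2:S(89) | bus: BusRd,Flush
[16] P0: load  L2 | P0:E(90), P1:I, P2:I | bus: none
[17] P0: store L2 := 28 | P0:M(28), P1:I, P2:I | bus: none
[18] P0: load  L0 | P0:S(89), P1:I, P2:S(89) | bus: none
[19] P0: load  L3 | P0:E(50), P1:I, P2:I | bus: BusRd
[20] P2: load  L3 | P0:S(50), P1:I, P2:S(50) | bus: BusRd
[21] P1: store L2 := 41 | P0:I, P1:M(41), P2:I | bus: BusRdX,Flush
[22] P1: store L3 := 84 | P0:I, P1:M(84), P2:I | bus: BusRdX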